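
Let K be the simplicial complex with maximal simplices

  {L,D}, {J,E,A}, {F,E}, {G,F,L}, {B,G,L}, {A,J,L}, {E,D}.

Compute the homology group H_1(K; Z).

Order the vertices as A < B < D < E < F < G < J < L. Listing each simplex with vertices in this order, K has dimension 2 with simplices:

  0-simplices (8): A, B, D, E, F, G, J, L
  1-simplices (13): AE, AJ, AL, BG, BL, DE, DL, EF, EJ, FG, FL, GL, JL
  2-simplices (4): AEJ, AJL, BGL, FGL

giving chain groups C_0 ≅ Z^8, C_1 ≅ Z^13, C_2 ≅ Z^4.

The boundary map ∂_1: C_1 → C_0 sends each edge [p,q] (with p < q) to q − p. For instance
  ∂EF = F − E.
The resulting 8×13 matrix has rank 7, and its Smith normal form has invariant factors (1,1,1,1,1,1,1).

∂_2: C_2 → C_1 maps a triangle to the signed sum of its edges. For instance
  ∂BGL = GL − BL + BG,
  ∂FGL = GL − FL + FG.
The 13×4 boundary matrix has rank 4 and Smith normal form diag(1,1,1,1).

Now H_k = ker ∂_k / im ∂_{k+1}, so:

  H_1: rank ker ∂_1 − rank ∂_2 = (13 − 7) − 4 = 2, and the invariant factors of ∂_2 are all 1, so H_1 = Z^2.

H_1 ≅ Z^2.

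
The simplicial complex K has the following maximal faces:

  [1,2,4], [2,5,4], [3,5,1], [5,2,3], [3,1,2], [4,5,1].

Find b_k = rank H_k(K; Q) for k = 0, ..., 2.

We work with the vertex ordering 1 < 2 < 3 < 4 < 5. The simplices of K, each written with vertices in increasing order, are:

  0-simplices (5): [1], [2], [3], [4], [5]
  1-simplices (9): [1,2], [1,3], [1,4], [1,5], [2,3], [2,4], [2,5], [3,5], [4,5]
  2-simplices (6): [1,2,3], [1,2,4], [1,3,5], [1,4,5], [2,3,5], [2,4,5]

so the chain groups are C_0 ≅ Z^5, C_1 ≅ Z^9, C_2 ≅ Z^6.

The boundary map ∂_1: C_1 → C_0 maps an edge to its endpoints' difference, ∂[p,q] = q − p.
This gives a 5×9 integer matrix of rank 4; reducing to Smith normal form yields diagonal entries (1,1,1,1).

∂_2: C_2 → C_1 maps a triangle to the signed sum of its edges. For instance
  ∂[1,2,4] = [2,4] − [1,4] + [1,2],
  ∂[2,4,5] = [4,5] − [2,5] + [2,4].
The resulting 9×6 matrix has rank 5, and its Smith normal form has invariant factors (1,1,1,1,1).

From H_k ≅ ker(∂_k) / im(∂_{k+1}) we obtain:

  H_0: rank C_0 − rank ∂_1 = 5 − 4 = 1, and the invariant factors of ∂_1 are all 1, so H_0 = Z.
  H_1: rank ker ∂_1 − rank ∂_2 = (9 − 4) − 5 = 0, and the invariant factors of ∂_2 are all 1, so H_1 = 0.
  H_2: rank ker ∂_2 − rank ∂_3 = (6 − 5) − 0 = 1, and there is no ∂_3, so H_2 = Z.

(K is a triangulation of the 2-sphere S^2.)

Hence the Betti numbers are b_0 = 1, b_1 = 0, b_2 = 1.

b_0 = 1, b_1 = 0, b_2 = 1.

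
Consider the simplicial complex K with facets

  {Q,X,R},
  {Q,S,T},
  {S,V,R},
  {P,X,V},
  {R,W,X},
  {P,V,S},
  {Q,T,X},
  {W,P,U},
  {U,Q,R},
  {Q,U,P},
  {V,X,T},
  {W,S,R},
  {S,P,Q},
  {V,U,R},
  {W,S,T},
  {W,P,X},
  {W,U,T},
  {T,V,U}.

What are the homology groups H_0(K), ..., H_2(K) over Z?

H_0 ≅ Z,  H_1 ≅ Z^2,  H_2 ≅ Z.

K has 9 vertices, 27 edges, 18 triangles.
rank ∂_0 = 0, rank ∂_1 = 8 ⇒ b_0 = 9 − 0 − 8 = 1; all invariant factors of ∂_1 are 1 so no torsion. So H_0 ≅ Z.
rank ∂_1 = 8, rank ∂_2 = 17 ⇒ b_1 = 27 − 8 − 17 = 2; all invariant factors of ∂_2 are 1 so no torsion. So H_1 ≅ Z^2.
rank ∂_2 = 17, rank ∂_3 = 0 ⇒ b_2 = 18 − 17 − 0 = 1. So H_2 ≅ Z.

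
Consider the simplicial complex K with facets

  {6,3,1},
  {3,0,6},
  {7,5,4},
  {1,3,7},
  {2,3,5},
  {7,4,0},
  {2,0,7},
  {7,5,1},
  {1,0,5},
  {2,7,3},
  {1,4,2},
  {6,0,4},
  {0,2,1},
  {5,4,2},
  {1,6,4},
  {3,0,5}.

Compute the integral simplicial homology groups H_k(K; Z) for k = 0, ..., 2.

Fix the vertex order 0 < 1 < 2 < 3 < 4 < 5 < 6 < 7 and write every simplex with vertices in increasing order. Then dim K = 2 and the simplices of K are:

  0-simplices (8): [0], [1], [2], [3], [4], [5], [6], [7]
  1-simplices (24): (24 of them)
  2-simplices (16): [0,1,2], [0,1,5], [0,2,7], [0,3,5], [0,3,6], [0,4,6], [0,4,7], [1,2,4], [1,3,6], [1,3,7], [1,4,6], [1,5,7], [2,3,5], [2,3,7], [2,4,5], [4,5,7]

so the chain groups are C_0 ≅ Z^8, C_1 ≅ Z^24, C_2 ≅ Z^16.

∂_1: C_1 → C_0 sends each edge [p,q] (with p < q) to q − p. For instance
  ∂[0,7] = [7] − [0].
As a 8×24 matrix over Z this has rank 7, with invariant factors (1,1,1,1,1,1,1).

∂_2: C_2 → C_1 sends each 2-simplex [p,q,r] to [q,r] − [p,r] + [p,q]. For instance
  ∂[0,2,7] = [2,7] − [0,7] + [0,2],
  ∂[2,3,7] = [3,7] − [2,7] + [2,3].
As a 24×16 matrix over Z this has rank 15, with invariant factors (1,1,1,1,1,1,1,1,1,1,1,1,1,1,1).

Computing H_k = (kernel of ∂_k) / (image of ∂_{k+1}):

  H_0: rank C_0 − rank ∂_1 = 8 − 7 = 1, and the invariant factors of ∂_1 are all 1, so H_0 = Z.
  H_1: rank ker ∂_1 − rank ∂_2 = (24 − 7) − 15 = 2, and the invariant factors of ∂_2 are all 1, so H_1 = Z^2.
  H_2: rank ker ∂_2 − rank ∂_3 = (16 − 15) − 0 = 1, and there is no ∂_3, so H_2 = Z.

As a check, the Euler characteristic is 8 − 24 + 16 = 0, which agrees with 1 − 2 + 1 = 0.
(K is a triangulation of the torus T^2.)

H_0 = Z,  H_1 = Z^2,  H_2 = Z.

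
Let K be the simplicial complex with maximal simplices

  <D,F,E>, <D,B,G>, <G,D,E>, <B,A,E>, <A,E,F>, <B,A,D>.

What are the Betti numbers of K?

b_0 = 1, b_1 = 1, b_2 = 0.

K has 6 vertices, 12 edges, 6 triangles.
rank ∂_0 = 0, rank ∂_1 = 5 ⇒ b_0 = 6 − 0 − 5 = 1; all invariant factors of ∂_1 are 1 so no torsion. So H_0 = Z.
rank ∂_1 = 5, rank ∂_2 = 6 ⇒ b_1 = 12 − 5 − 6 = 1; all invariant factors of ∂_2 are 1 so no torsion. So H_1 = Z.
rank ∂_2 = 6, rank ∂_3 = 0 ⇒ b_2 = 6 − 6 − 0 = 0. So H_2 = 0.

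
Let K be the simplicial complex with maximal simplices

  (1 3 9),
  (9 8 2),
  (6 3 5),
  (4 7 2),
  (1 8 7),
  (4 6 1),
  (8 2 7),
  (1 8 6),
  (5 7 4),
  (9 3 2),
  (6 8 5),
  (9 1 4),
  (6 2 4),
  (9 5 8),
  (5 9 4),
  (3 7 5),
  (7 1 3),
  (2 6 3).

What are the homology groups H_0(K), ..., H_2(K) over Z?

Order the vertices as 1 < 2 < 3 < 4 < 5 < 6 < 7 < 8 < 9. Listing each simplex with vertices in this order, K has dimension 2 with simplices:

  0-simplices (9): [1], [2], [3], [4], [5], [6], [7], [8], [9]
  1-simplices (27): (27 of them)
  2-simplices (18): [1,3,7], [1,3,9], [1,4,6], [1,4,9], [1,6,8], [1,7,8], [2,3,6], [2,3,9], [2,4,6], [2,4,7], [2,7,8], [2,8,9], [3,5,6], [3,5,7], [4,5,7], [4,5,9], [5,6,8], [5,8,9]

so the chain groups are C_0 ≅ Z^9, C_1 ≅ Z^27, C_2 ≅ Z^18.

Boundary ∂_1: C_1 → C_0 sends each edge [p,q] (with p < q) to q − p. For instance
  ∂[5,7] = [7] − [5].
As a 9×27 matrix over Z this has rank 8, with invariant factors (1,1,1,1,1,1,1,1).

∂_2: C_2 → C_1 sends each 2-simplex [p,q,r] to [q,r] − [p,r] + [p,q]. For instance
  ∂[2,3,9] = [3,9] − [2,9] + [2,3],
  ∂[5,6,8] = [6,8] − [5,8] + [5,6].
The resulting 27×18 matrix has rank 17, and its Smith normal form has invariant factors (1,1,1,1,1,1,1,1,1,1,1,1,1,1,1,1,1).

Reading off H_k = ker ∂_k / im ∂_{k+1}:

  H_0: rank C_0 − rank ∂_1 = 9 − 8 = 1, and the invariant factors of ∂_1 are all 1, so H_0 ≅ Z.
  H_1: rank ker ∂_1 − rank ∂_2 = (27 − 8) − 17 = 2, and the invariant factors of ∂_2 are all 1, so H_1 ≅ Z^2.
  H_2: rank ker ∂_2 − rank ∂_3 = (18 − 17) − 0 = 1, and there is no ∂_3, so H_2 ≅ Z.

H_0 ≅ Z,  H_1 ≅ Z^2,  H_2 ≅ Z.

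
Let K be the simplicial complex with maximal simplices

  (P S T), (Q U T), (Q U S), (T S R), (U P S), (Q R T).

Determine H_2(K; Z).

Fix the vertex order P < Q < R < S < T < U and write every simplex with vertices in increasing order. Then dim K = 2 and the simplices of K are:

  0-simplices (6): P, Q, R, S, T, U
  1-simplices (12): PS, PT, PU, QR, QS, QT, QU, RS, RT, ST, SU, TU
  2-simplices (6): PST, PSU, QRT, QSU, QTU, RST

so the chain groups are C_0 ≅ Z^6, C_1 ≅ Z^12, C_2 ≅ Z^6.

Boundary ∂_1: C_1 → C_0 is given by ∂[p,q] = [q] − [p]. For instance
  ∂PS = S − P.
This gives a 6×12 integer matrix of rank 5; reducing to Smith normal form yields diagonal entries (1,1,1,1,1).

∂_2: C_2 → C_1 maps a triangle to the signed sum of its edges. For instance
  ∂PST = ST − PT + PS,
  ∂QRT = RT − QT + QR.
The 12×6 boundary matrix has rank 6 and Smith normal form diag(1,1,1,1,1,1).

Computing H_k = (kernel of ∂_k) / (image of ∂_{k+1}):

  H_2: rank ker ∂_2 − rank ∂_3 = (6 − 6) − 0 = 0, and there is no ∂_3, so H_2 = 0.

H_2 ≅ 0.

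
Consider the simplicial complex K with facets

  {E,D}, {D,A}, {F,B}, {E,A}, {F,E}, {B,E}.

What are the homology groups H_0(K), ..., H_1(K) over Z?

H_0 ≅ Z,  H_1 ≅ Z^2.

Fix the vertex order A < B < D < E < F and write every simplex with vertices in increasing order. Then dim K = 1 and the simplices of K are:

  0-simplices (5): A, B, D, E, F
  1-simplices (6): AD, AE, BE, BF, DE, EF

Hence C_0 ≅ Z^5, C_1 ≅ Z^6.

∂_1: C_1 → C_0 is given by ∂[p,q] = [q] − [p]. For instance
  ∂AD = D − A.
The resulting 5×6 matrix has rank 4, and its Smith normal form has invariant factors (1,1,1,1).

Now H_k = ker ∂_k / im ∂_{k+1}, so:

  H_0: rank C_0 − rank ∂_1 = 5 − 4 = 1, and the invariant factors of ∂_1 are all 1, so H_0 = Z.
  H_1: rank ker ∂_1 − rank ∂_2 = (6 − 4) − 0 = 2, and there is no ∂_2, so H_1 = Z^2.

As a check, the Euler characteristic is 5 − 6 = -1, which agrees with 1 − 2 = -1.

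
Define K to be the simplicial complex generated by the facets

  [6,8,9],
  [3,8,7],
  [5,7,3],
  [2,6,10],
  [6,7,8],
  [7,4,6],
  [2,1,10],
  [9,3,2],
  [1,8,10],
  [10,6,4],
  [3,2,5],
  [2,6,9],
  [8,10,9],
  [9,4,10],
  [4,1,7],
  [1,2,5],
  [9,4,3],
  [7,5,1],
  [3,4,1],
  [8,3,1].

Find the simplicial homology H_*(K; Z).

H_0 = Z,  H_1 = Z ⊕ Z_2,  H_2 = 0.

K has 10 vertices, 30 edges, 20 triangles.
rank ∂_0 = 0, rank ∂_1 = 9 ⇒ b_0 = 10 − 0 − 9 = 1; all invariant factors of ∂_1 are 1 so no torsion. So H_0 ≅ Z.
rank ∂_1 = 9, rank ∂_2 = 20 ⇒ b_1 = 30 − 9 − 20 = 1; ∂_2 has invariant factor(s) [2] giving torsion. So H_1 ≅ Z ⊕ Z_2.
rank ∂_2 = 20, rank ∂_3 = 0 ⇒ b_2 = 20 − 20 − 0 = 0. So H_2 ≅ 0.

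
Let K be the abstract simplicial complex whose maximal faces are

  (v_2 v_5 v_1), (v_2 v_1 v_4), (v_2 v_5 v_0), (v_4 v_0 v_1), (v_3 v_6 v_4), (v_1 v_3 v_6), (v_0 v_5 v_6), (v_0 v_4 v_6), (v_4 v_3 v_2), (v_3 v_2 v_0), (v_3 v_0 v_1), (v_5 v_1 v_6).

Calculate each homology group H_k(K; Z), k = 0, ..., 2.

H_0 ≅ Z,  H_1 ≅ Z_2,  H_2 = 0.

Take the total order v_0 < v_1 < v_2 < v_3 < v_4 < v_5 < v_6 on the vertex set. Then K (dimension 2) consists of the simplices:

  0-simplices (7): [v_0], [v_1], [v_2], [v_3], [v_4], [v_5], [v_6]
  1-simplices (18): (18 of them)
  2-simplices (12): (12 of them)

giving chain groups C_0 ≅ Z^7, C_1 ≅ Z^18, C_2 ≅ Z^12.

The boundary map ∂_1: C_1 → C_0 is given by ∂[p,q] = [q] − [p]. For instance
  ∂[v_3,v_4] = [v_4] − [v_3].
As a 7×18 matrix over Z this has rank 6, with invariant factors (1,1,1,1,1,1).

Boundary ∂_2: C_2 → C_1 maps a triangle to the signed sum of its edges. For instance
  ∂[v_1,v_2,v_5] = [v_2,v_5] − [v_1,v_5] + [v_1,v_2],
  ∂[v_0,v_2,v_3] = [v_2,v_3] − [v_0,v_3] + [v_0,v_2].
As a 18×12 matrix over Z this has rank 12, with invariant factors (1,1,1,1,1,1,1,1,1,1,1,2).

Reading off H_k = ker ∂_k / im ∂_{k+1}:

  H_0: rank C_0 − rank ∂_1 = 7 − 6 = 1, and the invariant factors of ∂_1 are all 1, so H_0 = Z.
  H_1: rank ker ∂_1 − rank ∂_2 = (18 − 6) − 12 = 0, and ∂_2 has invariant factor 2 > 1, so H_1 = Z_2.
  H_2: rank ker ∂_2 − rank ∂_3 = (12 − 12) − 0 = 0, and there is no ∂_3, so H_2 = 0.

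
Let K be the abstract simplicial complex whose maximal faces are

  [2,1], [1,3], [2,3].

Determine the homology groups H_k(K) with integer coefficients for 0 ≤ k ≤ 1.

H_0 ≅ Z,  H_1 ≅ Z.

K has 3 vertices, 3 edges.
rank ∂_0 = 0, rank ∂_1 = 2 ⇒ b_0 = 3 − 0 − 2 = 1; all invariant factors of ∂_1 are 1 so no torsion. So H_0 ≅ Z.
rank ∂_1 = 2, rank ∂_2 = 0 ⇒ b_1 = 3 − 2 − 0 = 1. So H_1 ≅ Z.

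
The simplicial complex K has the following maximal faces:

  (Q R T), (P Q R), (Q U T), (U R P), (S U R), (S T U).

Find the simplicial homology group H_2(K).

Fix the vertex order P < Q < R < S < T < U and write every simplex with vertices in increasing order. Then dim K = 2 and the simplices of K are:

  0-simplices (6): P, Q, R, S, T, U
  1-simplices (12): PQ, PR, PU, QR, QT, QU, RS, RT, RU, ST, SU, TU
  2-simplices (6): PQR, PRU, QRT, QTU, RSU, STU

giving chain groups C_0 ≅ Z^6, C_1 ≅ Z^12, C_2 ≅ Z^6.

∂_1: C_1 → C_0 sends each edge [p,q] (with p < q) to q − p. For instance
  ∂QR = R − Q.
This gives a 6×12 integer matrix of rank 5; reducing to Smith normal form yields diagonal entries (1,1,1,1,1).

∂_2: C_2 → C_1 maps a triangle to the signed sum of its edges. For instance
  ∂QTU = TU − QU + QT,
  ∂PQR = QR − PR + PQ.
As a 12×6 matrix over Z this has rank 6, with invariant factors (1,1,1,1,1,1).

Reading off H_k = ker ∂_k / im ∂_{k+1}:

  H_2: rank ker ∂_2 − rank ∂_3 = (6 − 6) − 0 = 0, and there is no ∂_3, so H_2 ≅ 0.

H_2 = 0.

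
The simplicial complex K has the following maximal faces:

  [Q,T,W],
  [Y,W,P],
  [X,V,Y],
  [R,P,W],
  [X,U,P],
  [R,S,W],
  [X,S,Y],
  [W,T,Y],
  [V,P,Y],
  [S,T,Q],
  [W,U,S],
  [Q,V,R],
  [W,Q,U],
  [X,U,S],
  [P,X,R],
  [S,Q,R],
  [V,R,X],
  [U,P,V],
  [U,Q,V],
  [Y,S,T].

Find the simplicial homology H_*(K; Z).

H_0 ≅ Z,  H_1 ≅ Z ⊕ Z/2Z,  H_2 = 0.

Order the vertices as P < Q < R < S < T < U < V < W < X < Y. Listing each simplex with vertices in this order, K has dimension 2 with simplices:

  0-simplices (10): P, Q, R, S, T, U, V, W, X, Y
  1-simplices (30): PR, PU, PV, PW, PX, PY, QR, QS, QT, QU, QV, QW, RS, RV, RW, RX, ST, SU, SW, SX, SY, TW, TY, UV, UW, UX, VX, VY, WY, XY
  2-simplices (20): PRW, PRX, PUV, PUX, PVY, PWY, QRS, QRV, QST, QTW, QUV, QUW, RSW, RVX, STY, SUW, SUX, SXY, TWY, VXY

so the chain groups are C_0 ≅ Z^10, C_1 ≅ Z^30, C_2 ≅ Z^20.

Boundary ∂_1: C_1 → C_0 is given by ∂[p,q] = [q] − [p]. For instance
  ∂UV = V − U.
As a 10×30 matrix over Z this has rank 9, with invariant factors (1,1,1,1,1,1,1,1,1).

∂_2: C_2 → C_1 maps a triangle to the signed sum of its edges. For instance
  ∂QTW = TW − QW + QT,
  ∂RVX = VX − RX + RV.
The resulting 30×20 matrix has rank 20, and its Smith normal form has invariant factors (1,1,1,1,1,1,1,1,1,1,1,1,1,1,1,1,1,1,1,2).

Now H_k = ker ∂_k / im ∂_{k+1}, so:

  H_0: rank C_0 − rank ∂_1 = 10 − 9 = 1, and the invariant factors of ∂_1 are all 1, so H_0 = Z.
  H_1: rank ker ∂_1 − rank ∂_2 = (30 − 9) − 20 = 1, and ∂_2 has invariant factor 2 > 1, so H_1 = Z ⊕ Z/2Z.
  H_2: rank ker ∂_2 − rank ∂_3 = (20 − 20) − 0 = 0, and there is no ∂_3, so H_2 = 0.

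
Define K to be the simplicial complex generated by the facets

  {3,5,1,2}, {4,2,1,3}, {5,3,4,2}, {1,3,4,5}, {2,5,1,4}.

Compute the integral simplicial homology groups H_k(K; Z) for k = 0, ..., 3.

Order the vertices as 1 < 2 < 3 < 4 < 5. Listing each simplex with vertices in this order, K has dimension 3 with simplices:

  0-simplices (5): [1], [2], [3], [4], [5]
  1-simplices (10): [1,2], [1,3], [1,4], [1,5], [2,3], [2,4], [2,5], [3,4], [3,5], [4,5]
  2-simplices (10): [1,2,3], [1,2,4], [1,2,5], [1,3,4], [1,3,5], [1,4,5], [2,3,4], [2,3,5], [2,4,5], [3,4,5]
  3-simplices (5): [1,2,3,4], [1,2,3,5], [1,2,4,5], [1,3,4,5], [2,3,4,5]

Hence C_0 ≅ Z^5, C_1 ≅ Z^10, C_2 ≅ Z^10, C_3 ≅ Z^5.

Boundary ∂_1: C_1 → C_0 sends each edge [p,q] (with p < q) to q − p.
This gives a 5×10 integer matrix of rank 4; reducing to Smith normal form yields diagonal entries (1,1,1,1).

The boundary map ∂_2: C_2 → C_1 sends each 2-simplex [p,q,r] to [q,r] − [p,r] + [p,q]. For instance
  ∂[1,2,5] = [2,5] − [1,5] + [1,2],
  ∂[3,4,5] = [4,5] − [3,5] + [3,4].
This gives a 10×10 integer matrix of rank 6; reducing to Smith normal form yields diagonal entries (1,1,1,1,1,1).

The boundary map ∂_3: C_3 → C_2 sends each 3-simplex σ to the alternating sum Σ_i (−1)^i (σ with its i-th vertex removed). For instance
  ∂[1,2,4,5] = [2,4,5] − [1,4,5] + [1,2,5] − [1,2,4],
  ∂[1,2,3,4] = [2,3,4] − [1,3,4] + [1,2,4] − [1,2,3].
The 10×5 boundary matrix has rank 4 and Smith normal form diag(1,1,1,1).

Computing H_k = (kernel of ∂_k) / (image of ∂_{k+1}):

  H_0: rank C_0 − rank ∂_1 = 5 − 4 = 1, and the invariant factors of ∂_1 are all 1, so H_0 ≅ Z.
  H_1: rank ker ∂_1 − rank ∂_2 = (10 − 4) − 6 = 0, and the invariant factors of ∂_2 are all 1, so H_1 ≅ 0.
  H_2: rank ker ∂_2 − rank ∂_3 = (10 − 6) − 4 = 0, and the invariant factors of ∂_3 are all 1, so H_2 ≅ 0.
  H_3: rank ker ∂_3 − rank ∂_4 = (5 − 4) − 0 = 1, and there is no ∂_4, so H_3 ≅ Z.

H_0 ≅ Z,  H_1 = 0,  H_2 = 0,  H_3 ≅ Z.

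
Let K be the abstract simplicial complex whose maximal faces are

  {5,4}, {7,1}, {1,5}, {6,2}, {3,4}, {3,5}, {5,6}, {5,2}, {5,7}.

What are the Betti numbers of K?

Order the vertices as 1 < 2 < 3 < 4 < 5 < 6 < 7. Listing each simplex with vertices in this order, K has dimension 1 with simplices:

  0-simplices (7): [1], [2], [3], [4], [5], [6], [7]
  1-simplices (9): [1,5], [1,7], [2,5], [2,6], [3,4], [3,5], [4,5], [5,6], [5,7]

giving chain groups C_0 ≅ Z^7, C_1 ≅ Z^9.

∂_1: C_1 → C_0 maps an edge to its endpoints' difference, ∂[p,q] = q − p. For instance
  ∂[1,7] = [7] − [1].
This gives a 7×9 integer matrix of rank 6; reducing to Smith normal form yields diagonal entries (1,1,1,1,1,1).

From H_k ≅ ker(∂_k) / im(∂_{k+1}) we obtain:

  H_0: rank C_0 − rank ∂_1 = 7 − 6 = 1, and the invariant factors of ∂_1 are all 1, so H_0 = Z.
  H_1: rank ker ∂_1 − rank ∂_2 = (9 − 6) − 0 = 3, and there is no ∂_2, so H_1 = Z^3.

Hence the Betti numbers are b_0 = 1, b_1 = 3.

b_0 = 1, b_1 = 3.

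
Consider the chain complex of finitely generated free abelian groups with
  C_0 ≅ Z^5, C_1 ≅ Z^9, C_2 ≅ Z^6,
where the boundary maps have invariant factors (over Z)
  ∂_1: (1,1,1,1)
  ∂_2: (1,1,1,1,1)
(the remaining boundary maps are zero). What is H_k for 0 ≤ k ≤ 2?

H_0: b_0 = 5 − 0 − 4 = 1; torsion from ∂_1 factors > 1: none. So H_0 = Z.
H_1: b_1 = 9 − 4 − 5 = 0; torsion from ∂_2 factors > 1: none. So H_1 = 0.
H_2: b_2 = 6 − 5 − 0 = 1; torsion from ∂_3 factors > 1: none. So H_2 = Z.

H_0 = Z,  H_1 = 0,  H_2 = Z.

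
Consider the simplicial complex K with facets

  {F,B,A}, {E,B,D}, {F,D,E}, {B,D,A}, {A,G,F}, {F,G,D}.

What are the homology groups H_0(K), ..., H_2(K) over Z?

Take the total order A < B < D < E < F < G on the vertex set. Then K (dimension 2) consists of the simplices:

  0-simplices (6): A, B, D, E, F, G
  1-simplices (12): AB, AD, AF, AG, BD, BE, BF, DE, DF, DG, EF, FG
  2-simplices (6): ABD, ABF, AFG, BDE, DEF, DFG

Hence C_0 ≅ Z^6, C_1 ≅ Z^12, C_2 ≅ Z^6.

The boundary map ∂_1: C_1 → C_0 maps an edge to its endpoints' difference, ∂[p,q] = q − p. For instance
  ∂AB = B − A.
As a 6×12 matrix over Z this has rank 5, with invariant factors (1,1,1,1,1).

∂_2: C_2 → C_1 sends each 2-simplex [p,q,r] to [q,r] − [p,r] + [p,q]. For instance
  ∂BDE = DE − BE + BD,
  ∂ABF = BF − AF + AB.
The 12×6 boundary matrix has rank 6 and Smith normal form diag(1,1,1,1,1,1).

Computing H_k = (kernel of ∂_k) / (image of ∂_{k+1}):

  H_0: rank C_0 − rank ∂_1 = 6 − 5 = 1, and the invariant factors of ∂_1 are all 1, so H_0 ≅ Z.
  H_1: rank ker ∂_1 − rank ∂_2 = (12 − 5) − 6 = 1, and the invariant factors of ∂_2 are all 1, so H_1 ≅ Z.
  H_2: rank ker ∂_2 − rank ∂_3 = (6 − 6) − 0 = 0, and there is no ∂_3, so H_2 ≅ 0.

As a check, the Euler characteristic is 6 − 12 + 6 = 0, which agrees with 1 − 1 + 0 = 0.

H_0 ≅ Z,  H_1 ≅ Z,  H_2 = 0.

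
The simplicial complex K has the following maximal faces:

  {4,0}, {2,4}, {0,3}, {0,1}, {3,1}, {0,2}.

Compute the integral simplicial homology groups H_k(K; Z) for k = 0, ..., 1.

H_0 ≅ Z,  H_1 ≅ Z^2.

K has 5 vertices, 6 edges.
rank ∂_0 = 0, rank ∂_1 = 4 ⇒ b_0 = 5 − 0 − 4 = 1; all invariant factors of ∂_1 are 1 so no torsion. So H_0 = Z.
rank ∂_1 = 4, rank ∂_2 = 0 ⇒ b_1 = 6 − 4 − 0 = 2. So H_1 = Z^2.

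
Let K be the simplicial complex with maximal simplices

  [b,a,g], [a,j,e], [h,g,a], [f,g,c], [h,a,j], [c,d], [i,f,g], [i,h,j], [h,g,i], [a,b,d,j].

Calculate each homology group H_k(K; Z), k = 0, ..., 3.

We work with the vertex ordering a < b < c < d < e < f < g < h < i < j. The simplices of K, each written with vertices in increasing order, are:

  0-simplices (10): a, b, c, d, e, f, g, h, i, j
  1-simplices (21): ab, ad, ae, ag, ah, aj, bd, bg, bj, cd, cf, cg, dj, ej, fg, fi, gh, gi, hi, hj, ij
  2-simplices (12): abd, abg, abj, adj, aej, agh, ahj, bdj, cfg, fgi, ghi, hij
  3-simplices (1): abdj

so the chain groups are C_0 ≅ Z^10, C_1 ≅ Z^21, C_2 ≅ Z^12, C_3 ≅ Z^1.

Boundary ∂_1: C_1 → C_0 sends each edge [p,q] (with p < q) to q − p. For instance
  ∂bd = d − b.
As a 10×21 matrix over Z this has rank 9, with invariant factors (1,1,1,1,1,1,1,1,1).

The boundary map ∂_2: C_2 → C_1 sends each 2-simplex [p,q,r] to [q,r] − [p,r] + [p,q]. For instance
  ∂ghi = hi − gi + gh,
  ∂cfg = fg − cg + cf.
The 21×12 boundary matrix has rank 11 and Smith normal form diag(1,1,1,1,1,1,1,1,1,1,1).

The boundary map ∂_3: C_3 → C_2 sends each 3-simplex σ to the alternating sum Σ_i (−1)^i (σ with its i-th vertex removed). For instance
  ∂abdj = bdj − adj + abj − abd.
The resulting 12×1 matrix has rank 1, and its Smith normal form has invariant factors (1).

Now H_k = ker ∂_k / im ∂_{k+1}, so:

  H_0: rank C_0 − rank ∂_1 = 10 − 9 = 1, and the invariant factors of ∂_1 are all 1, so H_0 = Z.
  H_1: rank ker ∂_1 − rank ∂_2 = (21 − 9) − 11 = 1, and the invariant factors of ∂_2 are all 1, so H_1 = Z.
  H_2: rank ker ∂_2 − rank ∂_3 = (12 − 11) − 1 = 0, and the invariant factors of ∂_3 are all 1, so H_2 = 0.
  H_3: rank ker ∂_3 − rank ∂_4 = (1 − 1) − 0 = 0, and there is no ∂_4, so H_3 = 0.

H_0 ≅ Z,  H_1 ≅ Z,  H_2 = 0,  H_3 = 0.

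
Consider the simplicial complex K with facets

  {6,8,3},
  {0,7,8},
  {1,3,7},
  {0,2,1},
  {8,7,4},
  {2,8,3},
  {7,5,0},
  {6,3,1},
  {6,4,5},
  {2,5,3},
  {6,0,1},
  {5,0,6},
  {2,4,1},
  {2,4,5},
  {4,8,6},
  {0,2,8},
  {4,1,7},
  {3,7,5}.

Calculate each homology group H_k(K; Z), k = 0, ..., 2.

H_0 = Z,  H_1 = Z^2,  H_2 = Z.

Order the vertices as 0 < 1 < 2 < 3 < 4 < 5 < 6 < 7 < 8. Listing each simplex with vertices in this order, K has dimension 2 with simplices:

  0-simplices (9): [0], [1], [2], [3], [4], [5], [6], [7], [8]
  1-simplices (27): (27 of them)
  2-simplices (18): [0,1,2], [0,1,6], [0,2,8], [0,5,6], [0,5,7], [0,7,8], [1,2,4], [1,3,6], [1,3,7], [1,4,7], [2,3,5], [2,3,8], [2,4,5], [3,5,7], [3,6,8], [4,5,6], [4,6,8], [4,7,8]

so the chain groups are C_0 ≅ Z^9, C_1 ≅ Z^27, C_2 ≅ Z^18.

∂_1: C_1 → C_0 is given by ∂[p,q] = [q] − [p]. For instance
  ∂[0,5] = [5] − [0].
This gives a 9×27 integer matrix of rank 8; reducing to Smith normal form yields diagonal entries (1,1,1,1,1,1,1,1).

Boundary ∂_2: C_2 → C_1 sends each 2-simplex [p,q,r] to [q,r] − [p,r] + [p,q]. For instance
  ∂[1,3,7] = [3,7] − [1,7] + [1,3],
  ∂[0,7,8] = [7,8] − [0,8] + [0,7].
The 27×18 boundary matrix has rank 17 and Smith normal form diag(1,1,1,1,1,1,1,1,1,1,1,1,1,1,1,1,1).

Now H_k = ker ∂_k / im ∂_{k+1}, so:

  H_0: rank C_0 − rank ∂_1 = 9 − 8 = 1, and the invariant factors of ∂_1 are all 1, so H_0 = Z.
  H_1: rank ker ∂_1 − rank ∂_2 = (27 − 8) − 17 = 2, and the invariant factors of ∂_2 are all 1, so H_1 = Z^2.
  H_2: rank ker ∂_2 − rank ∂_3 = (18 − 17) − 0 = 1, and there is no ∂_3, so H_2 = Z.

As a check, the Euler characteristic is 9 − 27 + 18 = 0, which agrees with 1 − 2 + 1 = 0.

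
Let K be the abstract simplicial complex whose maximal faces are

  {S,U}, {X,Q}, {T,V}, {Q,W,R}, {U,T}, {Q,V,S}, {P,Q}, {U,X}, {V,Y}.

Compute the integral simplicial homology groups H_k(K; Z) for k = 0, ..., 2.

We work with the vertex ordering P < Q < R < S < T < U < V < W < X < Y. The simplices of K, each written with vertices in increasing order, are:

  0-simplices (10): P, Q, R, S, T, U, V, W, X, Y
  1-simplices (13): PQ, QR, QS, QV, QW, QX, RW, SU, SV, TU, TV, UX, VY
  2-simplices (2): QRW, QSV

giving chain groups C_0 ≅ Z^10, C_1 ≅ Z^13, C_2 ≅ Z^2.

∂_1: C_1 → C_0 sends each edge [p,q] (with p < q) to q − p. For instance
  ∂PQ = Q − P.
As a 10×13 matrix over Z this has rank 9, with invariant factors (1,1,1,1,1,1,1,1,1).

Boundary ∂_2: C_2 → C_1 acts by ∂[p,q,r] = [q,r] − [p,r] + [p,q]. For instance
  ∂QRW = RW − QW + QR,
  ∂QSV = SV − QV + QS.
This gives a 13×2 integer matrix of rank 2; reducing to Smith normal form yields diagonal entries (1,1).

Now H_k = ker ∂_k / im ∂_{k+1}, so:

  H_0: rank C_0 − rank ∂_1 = 10 − 9 = 1, and the invariant factors of ∂_1 are all 1, so H_0 = Z.
  H_1: rank ker ∂_1 − rank ∂_2 = (13 − 9) − 2 = 2, and the invariant factors of ∂_2 are all 1, so H_1 = Z^2.
  H_2: rank ker ∂_2 − rank ∂_3 = (2 − 2) − 0 = 0, and there is no ∂_3, so H_2 = 0.

As a check, the Euler characteristic is 10 − 13 + 2 = -1, which agrees with 1 − 2 + 0 = -1.

H_0 = Z,  H_1 = Z^2,  H_2 = 0.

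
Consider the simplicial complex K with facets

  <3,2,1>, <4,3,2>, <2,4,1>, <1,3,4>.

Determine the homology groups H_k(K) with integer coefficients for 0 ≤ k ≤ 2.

H_0 = Z,  H_1 = 0,  H_2 = Z.

Fix the vertex order 1 < 2 < 3 < 4 and write every simplex with vertices in increasing order. Then dim K = 2 and the simplices of K are:

  0-simplices (4): [1], [2], [3], [4]
  1-simplices (6): [1,2], [1,3], [1,4], [2,3], [2,4], [3,4]
  2-simplices (4): [1,2,3], [1,2,4], [1,3,4], [2,3,4]

Hence C_0 ≅ Z^4, C_1 ≅ Z^6, C_2 ≅ Z^4.

Boundary ∂_1: C_1 → C_0 sends each edge [p,q] (with p < q) to q − p. For instance
  ∂[2,3] = [3] − [2].
The 4×6 boundary matrix has rank 3 and Smith normal form diag(1,1,1).

The boundary map ∂_2: C_2 → C_1 acts by ∂[p,q,r] = [q,r] − [p,r] + [p,q]. For instance
  ∂[1,3,4] = [3,4] − [1,4] + [1,3],
  ∂[1,2,3] = [2,3] − [1,3] + [1,2].
As a 6×4 matrix over Z this has rank 3, with invariant factors (1,1,1).

From H_k ≅ ker(∂_k) / im(∂_{k+1}) we obtain:

  H_0: rank C_0 − rank ∂_1 = 4 − 3 = 1, and the invariant factors of ∂_1 are all 1, so H_0 ≅ Z.
  H_1: rank ker ∂_1 − rank ∂_2 = (6 − 3) − 3 = 0, and the invariant factors of ∂_2 are all 1, so H_1 ≅ 0.
  H_2: rank ker ∂_2 − rank ∂_3 = (4 − 3) − 0 = 1, and there is no ∂_3, so H_2 ≅ Z.

As a check, the Euler characteristic is 4 − 6 + 4 = 2, which agrees with 1 − 0 + 1 = 2.
(K is a triangulation of the 2-sphere S^2.)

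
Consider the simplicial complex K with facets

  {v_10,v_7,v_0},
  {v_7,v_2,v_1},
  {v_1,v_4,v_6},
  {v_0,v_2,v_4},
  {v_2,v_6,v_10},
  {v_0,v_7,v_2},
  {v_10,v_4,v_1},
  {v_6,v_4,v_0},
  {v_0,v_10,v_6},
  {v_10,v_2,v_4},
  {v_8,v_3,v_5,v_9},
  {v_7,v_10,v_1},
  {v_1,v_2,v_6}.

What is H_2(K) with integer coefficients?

Take the total order v_0 < v_1 < v_2 < v_3 < v_4 < v_5 < v_6 < v_7 < v_8 < v_9 < v_10 on the vertex set. Then K (dimension 3) consists of the simplices:

  0-simplices (11): [v_0], [v_1], [v_2], [v_3], [v_4], [v_5], [v_6], [v_7], [v_8], [v_9], [v_10]
  1-simplices (24): (24 of them)
  2-simplices (16): (16 of them)
  3-simplices (1): [v_3,v_5,v_8,v_9]

Hence C_0 ≅ Z^11, C_1 ≅ Z^24, C_2 ≅ Z^16, C_3 ≅ Z^1.

The boundary map ∂_1: C_1 → C_0 maps an edge to its endpoints' difference, ∂[p,q] = q − p. For instance
  ∂[v_4,v_6] = [v_6] − [v_4].
This gives a 11×24 integer matrix of rank 9; reducing to Smith normal form yields diagonal entries (1,1,1,1,1,1,1,1,1).

Boundary ∂_2: C_2 → C_1 sends each 2-simplex [p,q,r] to [q,r] − [p,r] + [p,q]. For instance
  ∂[v_1,v_4,v_10] = [v_4,v_10] − [v_1,v_10] + [v_1,v_4],
  ∂[v_0,v_2,v_4] = [v_2,v_4] − [v_0,v_4] + [v_0,v_2].
The 24×16 boundary matrix has rank 15 and Smith normal form diag(1,1,1,1,1,1,1,1,1,1,1,1,1,1,2).

Boundary ∂_3: C_3 → C_2 sends each 3-simplex σ to the alternating sum Σ_i (−1)^i (σ with its i-th vertex removed). For instance
  ∂[v_3,v_5,v_8,v_9] = [v_5,v_8,v_9] − [v_3,v_8,v_9] + [v_3,v_5,v_9] − [v_3,v_5,v_8].
As a 16×1 matrix over Z this has rank 1, with invariant factors (1).

Reading off H_k = ker ∂_k / im ∂_{k+1}:

  H_2: rank ker ∂_2 − rank ∂_3 = (16 − 15) − 1 = 0, and the invariant factors of ∂_3 are all 1, so H_2 ≅ 0.

H_2 = 0.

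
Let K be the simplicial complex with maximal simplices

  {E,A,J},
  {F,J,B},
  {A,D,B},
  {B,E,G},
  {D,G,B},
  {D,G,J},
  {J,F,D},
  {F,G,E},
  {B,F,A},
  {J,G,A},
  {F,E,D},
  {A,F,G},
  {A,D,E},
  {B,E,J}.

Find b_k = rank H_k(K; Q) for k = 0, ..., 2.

b_0 = 1, b_1 = 2, b_2 = 1.

We work with the vertex ordering A < B < D < E < F < G < J. The simplices of K, each written with vertices in increasing order, are:

  0-simplices (7): A, B, D, E, F, G, J
  1-simplices (21): AB, AD, AE, AF, AG, AJ, BD, BE, BF, BG, BJ, DE, DF, DG, DJ, EF, EG, EJ, FG, FJ, GJ
  2-simplices (14): ABD, ABF, ADE, AEJ, AFG, AGJ, BDG, BEG, BEJ, BFJ, DEF, DFJ, DGJ, EFG

giving chain groups C_0 ≅ Z^7, C_1 ≅ Z^21, C_2 ≅ Z^14.

Boundary ∂_1: C_1 → C_0 maps an edge to its endpoints' difference, ∂[p,q] = q − p. For instance
  ∂AE = E − A.
The resulting 7×21 matrix has rank 6, and its Smith normal form has invariant factors (1,1,1,1,1,1).

Boundary ∂_2: C_2 → C_1 sends each 2-simplex [p,q,r] to [q,r] − [p,r] + [p,q]. For instance
  ∂DGJ = GJ − DJ + DG,
  ∂DEF = EF − DF + DE.
The resulting 21×14 matrix has rank 13, and its Smith normal form has invariant factors (1,1,1,1,1,1,1,1,1,1,1,1,1).

From H_k ≅ ker(∂_k) / im(∂_{k+1}) we obtain:

  H_0: rank C_0 − rank ∂_1 = 7 − 6 = 1, and the invariant factors of ∂_1 are all 1, so H_0 = Z.
  H_1: rank ker ∂_1 − rank ∂_2 = (21 − 6) − 13 = 2, and the invariant factors of ∂_2 are all 1, so H_1 = Z^2.
  H_2: rank ker ∂_2 − rank ∂_3 = (14 − 13) − 0 = 1, and there is no ∂_3, so H_2 = Z.

Hence the Betti numbers are b_0 = 1, b_1 = 2, b_2 = 1.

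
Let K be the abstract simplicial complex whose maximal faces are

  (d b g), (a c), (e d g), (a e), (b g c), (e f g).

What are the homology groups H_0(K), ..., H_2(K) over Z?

H_0 = Z,  H_1 = Z,  H_2 = 0.

Take the total order a < b < c < d < e < f < g on the vertex set. Then K (dimension 2) consists of the simplices:

  0-simplices (7): a, b, c, d, e, f, g
  1-simplices (11): ac, ae, bc, bd, bg, cg, de, dg, ef, eg, fg
  2-simplices (4): bcg, bdg, deg, efg

Hence C_0 ≅ Z^7, C_1 ≅ Z^11, C_2 ≅ Z^4.

The boundary map ∂_1: C_1 → C_0 is given by ∂[p,q] = [q] − [p].
As a 7×11 matrix over Z this has rank 6, with invariant factors (1,1,1,1,1,1).

The boundary map ∂_2: C_2 → C_1 maps a triangle to the signed sum of its edges. For instance
  ∂bdg = dg − bg + bd,
  ∂efg = fg − eg + ef.
As a 11×4 matrix over Z this has rank 4, with invariant factors (1,1,1,1).

Reading off H_k = ker ∂_k / im ∂_{k+1}:

  H_0: rank C_0 − rank ∂_1 = 7 − 6 = 1, and the invariant factors of ∂_1 are all 1, so H_0 = Z.
  H_1: rank ker ∂_1 − rank ∂_2 = (11 − 6) − 4 = 1, and the invariant factors of ∂_2 are all 1, so H_1 = Z.
  H_2: rank ker ∂_2 − rank ∂_3 = (4 − 4) − 0 = 0, and there is no ∂_3, so H_2 = 0.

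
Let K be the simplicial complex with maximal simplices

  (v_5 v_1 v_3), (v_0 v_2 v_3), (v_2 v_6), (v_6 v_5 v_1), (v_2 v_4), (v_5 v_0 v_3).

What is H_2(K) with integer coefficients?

H_2 = 0.

Fix the vertex order v_0 < v_1 < v_2 < v_3 < v_4 < v_5 < v_6 and write every simplex with vertices in increasing order. Then dim K = 2 and the simplices of K are:

  0-simplices (7): [v_0], [v_1], [v_2], [v_3], [v_4], [v_5], [v_6]
  1-simplices (11): [v_0,v_2], [v_0,v_3], [v_0,v_5], [v_1,v_3], [v_1,v_5], [v_1,v_6], [v_2,v_3], [v_2,v_4], [v_2,v_6], [v_3,v_5], [v_5,v_6]
  2-simplices (4): [v_0,v_2,v_3], [v_0,v_3,v_5], [v_1,v_3,v_5], [v_1,v_5,v_6]

so the chain groups are C_0 ≅ Z^7, C_1 ≅ Z^11, C_2 ≅ Z^4.

∂_1: C_1 → C_0 sends each edge [p,q] (with p < q) to q − p. For instance
  ∂[v_0,v_2] = [v_2] − [v_0].
This gives a 7×11 integer matrix of rank 6; reducing to Smith normal form yields diagonal entries (1,1,1,1,1,1).

Boundary ∂_2: C_2 → C_1 maps a triangle to the signed sum of its edges. For instance
  ∂[v_1,v_5,v_6] = [v_5,v_6] − [v_1,v_6] + [v_1,v_5],
  ∂[v_0,v_3,v_5] = [v_3,v_5] − [v_0,v_5] + [v_0,v_3].
The 11×4 boundary matrix has rank 4 and Smith normal form diag(1,1,1,1).

From H_k ≅ ker(∂_k) / im(∂_{k+1}) we obtain:

  H_2: rank ker ∂_2 − rank ∂_3 = (4 − 4) − 0 = 0, and there is no ∂_3, so H_2 = 0.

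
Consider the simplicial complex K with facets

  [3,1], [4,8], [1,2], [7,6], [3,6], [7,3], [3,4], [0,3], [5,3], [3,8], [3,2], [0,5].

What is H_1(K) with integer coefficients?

H_1 = Z^4.

K has 9 vertices, 12 edges.
rank ∂_1 = 8, rank ∂_2 = 0 ⇒ b_1 = 12 − 8 − 0 = 4. So H_1 = Z^4.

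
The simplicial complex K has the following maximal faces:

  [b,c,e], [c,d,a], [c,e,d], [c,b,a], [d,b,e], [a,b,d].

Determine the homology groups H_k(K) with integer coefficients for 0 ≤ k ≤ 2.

H_0 = Z,  H_1 = 0,  H_2 = Z.

K has 5 vertices, 9 edges, 6 triangles.
rank ∂_0 = 0, rank ∂_1 = 4 ⇒ b_0 = 5 − 0 − 4 = 1; all invariant factors of ∂_1 are 1 so no torsion. So H_0 ≅ Z.
rank ∂_1 = 4, rank ∂_2 = 5 ⇒ b_1 = 9 − 4 − 5 = 0; all invariant factors of ∂_2 are 1 so no torsion. So H_1 ≅ 0.
rank ∂_2 = 5, rank ∂_3 = 0 ⇒ b_2 = 6 − 5 − 0 = 1. So H_2 ≅ Z.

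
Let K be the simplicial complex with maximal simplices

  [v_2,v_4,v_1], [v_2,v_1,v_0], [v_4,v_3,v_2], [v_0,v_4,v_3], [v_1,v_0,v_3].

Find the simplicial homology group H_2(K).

Take the total order v_0 < v_1 < v_2 < v_3 < v_4 on the vertex set. Then K (dimension 2) consists of the simplices:

  0-simplices (5): [v_0], [v_1], [v_2], [v_3], [v_4]
  1-simplices (10): [v_0,v_1], [v_0,v_2], [v_0,v_3], [v_0,v_4], [v_1,v_2], [v_1,v_3], [v_1,v_4], [v_2,v_3], [v_2,v_4], [v_3,v_4]
  2-simplices (5): [v_0,v_1,v_2], [v_0,v_1,v_3], [v_0,v_3,v_4], [v_1,v_2,v_4], [v_2,v_3,v_4]

so the chain groups are C_0 ≅ Z^5, C_1 ≅ Z^10, C_2 ≅ Z^5.

The boundary map ∂_1: C_1 → C_0 sends each edge [p,q] (with p < q) to q − p.
This gives a 5×10 integer matrix of rank 4; reducing to Smith normal form yields diagonal entries (1,1,1,1).

∂_2: C_2 → C_1 sends each 2-simplex [p,q,r] to [q,r] − [p,r] + [p,q]. For instance
  ∂[v_2,v_3,v_4] = [v_3,v_4] − [v_2,v_4] + [v_2,v_3],
  ∂[v_1,v_2,v_4] = [v_2,v_4] − [v_1,v_4] + [v_1,v_2].
The 10×5 boundary matrix has rank 5 and Smith normal form diag(1,1,1,1,1).

From H_k ≅ ker(∂_k) / im(∂_{k+1}) we obtain:

  H_2: rank ker ∂_2 − rank ∂_3 = (5 − 5) − 0 = 0, and there is no ∂_3, so H_2 = 0.

H_2 ≅ 0.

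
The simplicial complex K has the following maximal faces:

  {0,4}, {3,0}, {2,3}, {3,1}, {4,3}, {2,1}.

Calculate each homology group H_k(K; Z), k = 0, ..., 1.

H_0 ≅ Z,  H_1 ≅ Z^2.

Order the vertices as 0 < 1 < 2 < 3 < 4. Listing each simplex with vertices in this order, K has dimension 1 with simplices:

  0-simplices (5): [0], [1], [2], [3], [4]
  1-simplices (6): [0,3], [0,4], [1,2], [1,3], [2,3], [3,4]

so the chain groups are C_0 ≅ Z^5, C_1 ≅ Z^6.

∂_1: C_1 → C_0 sends each edge [p,q] (with p < q) to q − p.
The resulting 5×6 matrix has rank 4, and its Smith normal form has invariant factors (1,1,1,1).

Now H_k = ker ∂_k / im ∂_{k+1}, so:

  H_0: rank C_0 − rank ∂_1 = 5 − 4 = 1, and the invariant factors of ∂_1 are all 1, so H_0 = Z.
  H_1: rank ker ∂_1 − rank ∂_2 = (6 − 4) − 0 = 2, and there is no ∂_2, so H_1 = Z^2.

As a check, the Euler characteristic is 5 − 6 = -1, which agrees with 1 − 2 = -1.
(K is a triangulation of a wedge of 2 circles.)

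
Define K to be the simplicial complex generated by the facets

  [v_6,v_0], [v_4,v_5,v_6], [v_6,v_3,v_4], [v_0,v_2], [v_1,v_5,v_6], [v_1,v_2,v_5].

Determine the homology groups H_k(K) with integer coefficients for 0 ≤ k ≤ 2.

H_0 = Z,  H_1 = Z,  H_2 = 0.

We work with the vertex ordering v_0 < v_1 < v_2 < v_3 < v_4 < v_5 < v_6. The simplices of K, each written with vertices in increasing order, are:

  0-simplices (7): [v_0], [v_1], [v_2], [v_3], [v_4], [v_5], [v_6]
  1-simplices (11): [v_0,v_2], [v_0,v_6], [v_1,v_2], [v_1,v_5], [v_1,v_6], [v_2,v_5], [v_3,v_4], [v_3,v_6], [v_4,v_5], [v_4,v_6], [v_5,v_6]
  2-simplices (4): [v_1,v_2,v_5], [v_1,v_5,v_6], [v_3,v_4,v_6], [v_4,v_5,v_6]

giving chain groups C_0 ≅ Z^7, C_1 ≅ Z^11, C_2 ≅ Z^4.

∂_1: C_1 → C_0 is given by ∂[p,q] = [q] − [p]. For instance
  ∂[v_3,v_6] = [v_6] − [v_3].
The resulting 7×11 matrix has rank 6, and its Smith normal form has invariant factors (1,1,1,1,1,1).

Boundary ∂_2: C_2 → C_1 maps a triangle to the signed sum of its edges. For instance
  ∂[v_1,v_2,v_5] = [v_2,v_5] − [v_1,v_5] + [v_1,v_2],
  ∂[v_1,v_5,v_6] = [v_5,v_6] − [v_1,v_6] + [v_1,v_5].
As a 11×4 matrix over Z this has rank 4, with invariant factors (1,1,1,1).

Reading off H_k = ker ∂_k / im ∂_{k+1}:

  H_0: rank C_0 − rank ∂_1 = 7 − 6 = 1, and the invariant factors of ∂_1 are all 1, so H_0 = Z.
  H_1: rank ker ∂_1 − rank ∂_2 = (11 − 6) − 4 = 1, and the invariant factors of ∂_2 are all 1, so H_1 = Z.
  H_2: rank ker ∂_2 − rank ∂_3 = (4 − 4) − 0 = 0, and there is no ∂_3, so H_2 = 0.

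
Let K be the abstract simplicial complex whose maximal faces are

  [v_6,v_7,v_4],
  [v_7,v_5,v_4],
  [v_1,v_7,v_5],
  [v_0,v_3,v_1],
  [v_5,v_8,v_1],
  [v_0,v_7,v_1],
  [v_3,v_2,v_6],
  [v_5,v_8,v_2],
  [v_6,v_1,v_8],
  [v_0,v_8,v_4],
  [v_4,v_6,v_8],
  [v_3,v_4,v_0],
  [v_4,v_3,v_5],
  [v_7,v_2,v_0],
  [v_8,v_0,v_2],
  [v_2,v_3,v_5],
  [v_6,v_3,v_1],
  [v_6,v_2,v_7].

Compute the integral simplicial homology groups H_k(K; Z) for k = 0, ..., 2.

H_0 = Z,  H_1 = Z^2,  H_2 = Z.

K has 9 vertices, 27 edges, 18 triangles.
rank ∂_0 = 0, rank ∂_1 = 8 ⇒ b_0 = 9 − 0 − 8 = 1; all invariant factors of ∂_1 are 1 so no torsion. So H_0 = Z.
rank ∂_1 = 8, rank ∂_2 = 17 ⇒ b_1 = 27 − 8 − 17 = 2; all invariant factors of ∂_2 are 1 so no torsion. So H_1 = Z^2.
rank ∂_2 = 17, rank ∂_3 = 0 ⇒ b_2 = 18 − 17 − 0 = 1. So H_2 = Z.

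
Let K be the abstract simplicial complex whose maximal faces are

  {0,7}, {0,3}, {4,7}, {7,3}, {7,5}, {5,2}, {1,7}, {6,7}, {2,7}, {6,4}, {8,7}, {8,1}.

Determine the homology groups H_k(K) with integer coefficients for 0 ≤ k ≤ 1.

Take the total order 0 < 1 < 2 < 3 < 4 < 5 < 6 < 7 < 8 on the vertex set. Then K (dimension 1) consists of the simplices:

  0-simplices (9): [0], [1], [2], [3], [4], [5], [6], [7], [8]
  1-simplices (12): [0,3], [0,7], [1,7], [1,8], [2,5], [2,7], [3,7], [4,6], [4,7], [5,7], [6,7], [7,8]

so the chain groups are C_0 ≅ Z^9, C_1 ≅ Z^12.

∂_1: C_1 → C_0 is given by ∂[p,q] = [q] − [p].
As a 9×12 matrix over Z this has rank 8, with invariant factors (1,1,1,1,1,1,1,1).

Now H_k = ker ∂_k / im ∂_{k+1}, so:

  H_0: rank C_0 − rank ∂_1 = 9 − 8 = 1, and the invariant factors of ∂_1 are all 1, so H_0 ≅ Z.
  H_1: rank ker ∂_1 − rank ∂_2 = (12 − 8) − 0 = 4, and there is no ∂_2, so H_1 ≅ Z^4.

H_0 ≅ Z,  H_1 ≅ Z^4.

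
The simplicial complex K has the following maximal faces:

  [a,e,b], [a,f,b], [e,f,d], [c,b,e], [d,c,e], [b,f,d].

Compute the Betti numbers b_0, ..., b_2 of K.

b_0 = 1, b_1 = 1, b_2 = 0.

Fix the vertex order a < b < c < d < e < f and write every simplex with vertices in increasing order. Then dim K = 2 and the simplices of K are:

  0-simplices (6): a, b, c, d, e, f
  1-simplices (12): ab, ae, af, bc, bd, be, bf, cd, ce, de, df, ef
  2-simplices (6): abe, abf, bce, bdf, cde, def

Hence C_0 ≅ Z^6, C_1 ≅ Z^12, C_2 ≅ Z^6.

Boundary ∂_1: C_1 → C_0 is given by ∂[p,q] = [q] − [p].
This gives a 6×12 integer matrix of rank 5; reducing to Smith normal form yields diagonal entries (1,1,1,1,1).

The boundary map ∂_2: C_2 → C_1 acts by ∂[p,q,r] = [q,r] − [p,r] + [p,q]. For instance
  ∂bdf = df − bf + bd,
  ∂abf = bf − af + ab.
As a 12×6 matrix over Z this has rank 6, with invariant factors (1,1,1,1,1,1).

From H_k ≅ ker(∂_k) / im(∂_{k+1}) we obtain:

  H_0: rank C_0 − rank ∂_1 = 6 − 5 = 1, and the invariant factors of ∂_1 are all 1, so H_0 = Z.
  H_1: rank ker ∂_1 − rank ∂_2 = (12 − 5) − 6 = 1, and the invariant factors of ∂_2 are all 1, so H_1 = Z.
  H_2: rank ker ∂_2 − rank ∂_3 = (6 − 6) − 0 = 0, and there is no ∂_3, so H_2 = 0.

As a check, the Euler characteristic is 6 − 12 + 6 = 0, which agrees with 1 − 1 + 0 = 0.

Hence the Betti numbers are b_0 = 1, b_1 = 1, b_2 = 0.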